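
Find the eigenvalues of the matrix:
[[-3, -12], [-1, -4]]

Characteristic equation: det(A - λI) = 0
λ² - (trace)λ + (det) = 0
trace = -3 + -4 = -7, det = (-3)(-4) - (-12)(-1) = 0
λ² - (-7)λ + (0) = 0
λ = (-7 ± √((-7)² - 4·(0))) / 2 = (-7 ± √49) / 2
Solving: λ = -7, 0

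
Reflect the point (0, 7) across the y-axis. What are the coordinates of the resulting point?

Reflection across y-axis: (0, 7) → (0, 7)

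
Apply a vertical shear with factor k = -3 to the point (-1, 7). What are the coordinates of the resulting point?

Shear matrix for vertical shear with factor k = -3:
[[1, 0], [-3, 1]]
Result: (-1, 7) → (-1, 10)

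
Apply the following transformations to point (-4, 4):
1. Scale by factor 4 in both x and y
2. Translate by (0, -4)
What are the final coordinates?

Step 1: Scale (-4, 4) by 4 → (-16, 16)
Step 2: Translate by (0, -4) → (-16, 12)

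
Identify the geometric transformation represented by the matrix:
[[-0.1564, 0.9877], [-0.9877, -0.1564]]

This matrix represents: rotation by 261° counterclockwise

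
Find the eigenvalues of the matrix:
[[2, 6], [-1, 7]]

Characteristic equation: det(A - λI) = 0
λ² - (trace)λ + (det) = 0
trace = 2 + 7 = 9, det = (2)(7) - (6)(-1) = 20
λ² - (9)λ + (20) = 0
λ = (9 ± √((9)² - 4·(20))) / 2 = (9 ± √1) / 2
Solving: λ = 4, 5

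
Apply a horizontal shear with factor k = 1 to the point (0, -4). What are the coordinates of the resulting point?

Shear matrix for horizontal shear with factor k = 1:
[[1, 1], [0, 1]]
Result: (0, -4) → (-4, -4)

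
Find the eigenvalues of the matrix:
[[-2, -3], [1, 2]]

Characteristic equation: det(A - λI) = 0
λ² - (trace)λ + (det) = 0
trace = -2 + 2 = 0, det = (-2)(2) - (-3)(1) = -1
λ² - (0)λ + (-1) = 0
λ = (0 ± √((0)² - 4·(-1))) / 2 = (0 ± √4) / 2
Solving: λ = -1, 1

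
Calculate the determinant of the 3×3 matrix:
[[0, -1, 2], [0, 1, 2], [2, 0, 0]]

Expansion along first row:
det = 0·det([[1,2],[0,0]]) - -1·det([[0,2],[2,0]]) + 2·det([[0,1],[2,0]])
    = 0·(1·0 - 2·0) - -1·(0·0 - 2·2) + 2·(0·0 - 1·2)
    = 0·0 - -1·-4 + 2·-2
    = 0 + -4 + -4 = -8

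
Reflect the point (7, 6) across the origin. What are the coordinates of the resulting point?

Reflection across origin: (7, 6) → (-7, -6)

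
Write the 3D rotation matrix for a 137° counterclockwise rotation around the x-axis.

Rotation matrix for counterclockwise 137° around x-axis:
cos(137°) = -0.7314, sin(137°) = 0.6820
Result: [[1, 0, 0], [0, -0.7314, -0.6820], [0, 0.6820, -0.7314]]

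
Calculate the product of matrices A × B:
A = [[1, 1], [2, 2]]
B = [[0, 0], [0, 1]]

Matrix multiplication:
C[0][0] = 1×0 + 1×0 = 0
C[0][1] = 1×0 + 1×1 = 1
C[1][0] = 2×0 + 2×0 = 0
C[1][1] = 2×0 + 2×1 = 2
Result: [[0, 1], [0, 2]]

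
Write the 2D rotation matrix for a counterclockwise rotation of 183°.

Rotation matrix formula: [[cos θ, -sin θ], [sin θ, cos θ]]
For θ = 183°:
cos(183°) = -0.9986
sin(183°) = -0.0523
Result: [[-0.9986, 0.0523], [-0.0523, -0.9986]]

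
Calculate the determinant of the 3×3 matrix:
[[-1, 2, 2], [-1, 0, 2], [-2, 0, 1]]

Expansion along first row:
det = -1·det([[0,2],[0,1]]) - 2·det([[-1,2],[-2,1]]) + 2·det([[-1,0],[-2,0]])
    = -1·(0·1 - 2·0) - 2·(-1·1 - 2·-2) + 2·(-1·0 - 0·-2)
    = -1·0 - 2·3 + 2·0
    = 0 + -6 + 0 = -6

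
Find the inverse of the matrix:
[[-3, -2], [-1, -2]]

For [[a,b],[c,d]], inverse = (1/det)·[[d,-b],[-c,a]]
det = (-3)(-2) - (-2)(-1) = 6 - 2 = 4
Inverse = (1/4)·[[-2, 2], [1, -3]]
= [[-1/2, 1/2], [1/4, -3/4]]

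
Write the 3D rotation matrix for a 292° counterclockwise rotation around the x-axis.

Rotation matrix for counterclockwise 292° around x-axis:
cos(292°) = 0.3746, sin(292°) = -0.9272
Result: [[1, 0, 0], [0, 0.3746, 0.9272], [0, -0.9272, 0.3746]]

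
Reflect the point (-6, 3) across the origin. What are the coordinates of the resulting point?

Reflection across origin: (-6, 3) → (6, -3)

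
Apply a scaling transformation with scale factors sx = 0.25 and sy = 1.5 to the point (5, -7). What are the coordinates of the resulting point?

Scaling matrix:
[[0.25, 0], [0, 1.50]]
Result: (5 × 0.25, -7 × 1.5) = (1.25, -10.5)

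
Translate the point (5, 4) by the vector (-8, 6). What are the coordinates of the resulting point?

Translation by (-8, 6) (homogeneous matrix [[1, 0, -8], [0, 1, 6], [0, 0, 1]]):
x' = 5 + -8 = -3
y' = 4 + 6 = 10
Result: (-3, 10)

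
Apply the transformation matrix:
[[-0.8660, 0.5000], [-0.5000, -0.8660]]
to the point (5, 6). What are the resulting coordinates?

Matrix multiplication:
[[-0.8660, 0.5000], [-0.5000, -0.8660]] × [5, 6]ᵀ
= [(-0.8660)(5) + (0.5000)(6), (-0.5000)(5) + (-0.8660)(6)]ᵀ
= [-1.3300, -7.6960]ᵀ
Result: (-1.3300, -7.6960)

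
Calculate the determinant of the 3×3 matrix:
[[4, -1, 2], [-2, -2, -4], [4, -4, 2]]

Expansion along first row:
det = 4·det([[-2,-4],[-4,2]]) - -1·det([[-2,-4],[4,2]]) + 2·det([[-2,-2],[4,-4]])
    = 4·(-2·2 - -4·-4) - -1·(-2·2 - -4·4) + 2·(-2·-4 - -2·4)
    = 4·-20 - -1·12 + 2·16
    = -80 + 12 + 32 = -36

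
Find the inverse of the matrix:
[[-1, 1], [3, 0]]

For [[a,b],[c,d]], inverse = (1/det)·[[d,-b],[-c,a]]
det = (-1)(0) - (1)(3) = 0 - 3 = -3
Inverse = (1/-3)·[[0, -1], [-3, -1]]
= [[0, 1/3], [1, 1/3]]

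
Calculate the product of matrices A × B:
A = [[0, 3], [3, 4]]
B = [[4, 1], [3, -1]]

Matrix multiplication:
C[0][0] = 0×4 + 3×3 = 9
C[0][1] = 0×1 + 3×-1 = -3
C[1][0] = 3×4 + 4×3 = 24
C[1][1] = 3×1 + 4×-1 = -1
Result: [[9, -3], [24, -1]]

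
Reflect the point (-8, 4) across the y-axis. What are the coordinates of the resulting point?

Reflection across y-axis: (-8, 4) → (8, 4)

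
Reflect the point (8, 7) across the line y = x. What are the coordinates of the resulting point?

Reflection across line y = x: (8, 7) → (7, 8)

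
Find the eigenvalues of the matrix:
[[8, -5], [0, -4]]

Characteristic equation: det(A - λI) = 0
λ² - (trace)λ + (det) = 0
trace = 8 + -4 = 4, det = (8)(-4) - (-5)(0) = -32
λ² - (4)λ + (-32) = 0
λ = (4 ± √((4)² - 4·(-32))) / 2 = (4 ± √144) / 2
Solving: λ = -4, 8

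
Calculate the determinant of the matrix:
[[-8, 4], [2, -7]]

For a 2×2 matrix [[a, b], [c, d]], det = ad - bc
det = (-8)(-7) - (4)(2) = 56 - 8 = 48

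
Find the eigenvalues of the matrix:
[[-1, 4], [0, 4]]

Characteristic equation: det(A - λI) = 0
λ² - (trace)λ + (det) = 0
trace = -1 + 4 = 3, det = (-1)(4) - (4)(0) = -4
λ² - (3)λ + (-4) = 0
λ = (3 ± √((3)² - 4·(-4))) / 2 = (3 ± √25) / 2
Solving: λ = -1, 4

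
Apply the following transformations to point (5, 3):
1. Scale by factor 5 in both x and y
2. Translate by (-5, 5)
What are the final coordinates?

Step 1: Scale (5, 3) by 5 → (25, 15)
Step 2: Translate by (-5, 5) → (20, 20)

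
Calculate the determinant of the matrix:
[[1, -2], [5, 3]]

For a 2×2 matrix [[a, b], [c, d]], det = ad - bc
det = (1)(3) - (-2)(5) = 3 - -10 = 13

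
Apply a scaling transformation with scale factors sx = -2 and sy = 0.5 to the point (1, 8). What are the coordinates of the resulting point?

Scaling matrix:
[[-2, 0], [0, 0.50]]
Result: (1 × -2, 8 × 0.5) = (-2, 4)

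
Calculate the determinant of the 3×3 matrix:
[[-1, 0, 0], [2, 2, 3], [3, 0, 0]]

Expansion along first row:
det = -1·det([[2,3],[0,0]]) - 0·det([[2,3],[3,0]]) + 0·det([[2,2],[3,0]])
    = -1·(2·0 - 3·0) - 0·(2·0 - 3·3) + 0·(2·0 - 2·3)
    = -1·0 - 0·-9 + 0·-6
    = 0 + 0 + 0 = 0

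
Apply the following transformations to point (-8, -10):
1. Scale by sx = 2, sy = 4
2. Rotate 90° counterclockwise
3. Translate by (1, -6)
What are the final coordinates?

Step 1: Scale → (-16, -40)
Step 2: Rotate 90° → (40, -16)
Step 3: Translate → (41, -22)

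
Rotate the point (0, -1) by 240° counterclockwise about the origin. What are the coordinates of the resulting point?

Rotation matrix for 240°: [[cos 240°, -sin 240°], [sin 240°, cos 240°]] ≈ [[-0.500000, 0.866025], [-0.866025, -0.500000]]
[[-0.500000, 0.866025], [-0.866025, -0.500000]] × [0, -1]ᵀ ≈ [-0.8660, 0.5000]ᵀ
Result: (-0.8660, 0.5000)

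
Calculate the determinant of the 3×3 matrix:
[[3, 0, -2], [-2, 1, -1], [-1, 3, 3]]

Expansion along first row:
det = 3·det([[1,-1],[3,3]]) - 0·det([[-2,-1],[-1,3]]) + -2·det([[-2,1],[-1,3]])
    = 3·(1·3 - -1·3) - 0·(-2·3 - -1·-1) + -2·(-2·3 - 1·-1)
    = 3·6 - 0·-7 + -2·-5
    = 18 + 0 + 10 = 28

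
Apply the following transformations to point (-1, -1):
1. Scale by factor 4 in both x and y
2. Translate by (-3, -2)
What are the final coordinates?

Step 1: Scale (-1, -1) by 4 → (-4, -4)
Step 2: Translate by (-3, -2) → (-7, -6)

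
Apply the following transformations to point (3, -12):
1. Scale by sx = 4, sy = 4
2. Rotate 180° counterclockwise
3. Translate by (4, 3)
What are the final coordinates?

Step 1: Scale → (12, -48)
Step 2: Rotate 180° → (-12, 48)
Step 3: Translate → (-8, 51)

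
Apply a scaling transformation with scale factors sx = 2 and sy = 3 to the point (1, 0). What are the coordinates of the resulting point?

Scaling matrix:
[[2, 0], [0, 3]]
Result: (1 × 2, 0 × 3) = (2, 0)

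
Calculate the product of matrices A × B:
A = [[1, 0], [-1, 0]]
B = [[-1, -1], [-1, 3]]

Matrix multiplication:
C[0][0] = 1×-1 + 0×-1 = -1
C[0][1] = 1×-1 + 0×3 = -1
C[1][0] = -1×-1 + 0×-1 = 1
C[1][1] = -1×-1 + 0×3 = 1
Result: [[-1, -1], [1, 1]]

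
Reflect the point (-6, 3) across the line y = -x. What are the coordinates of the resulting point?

Reflection across line y = -x: (-6, 3) → (-3, 6)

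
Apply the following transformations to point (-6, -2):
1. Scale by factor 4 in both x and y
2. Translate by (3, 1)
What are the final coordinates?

Step 1: Scale (-6, -2) by 4 → (-24, -8)
Step 2: Translate by (3, 1) → (-21, -7)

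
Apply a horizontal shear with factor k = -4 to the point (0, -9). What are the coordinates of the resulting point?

Shear matrix for horizontal shear with factor k = -4:
[[1, -4], [0, 1]]
Result: (0, -9) → (36, -9)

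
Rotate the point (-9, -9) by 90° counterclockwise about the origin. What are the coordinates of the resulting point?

Rotation matrix for 90°: [[cos 90°, -sin 90°], [sin 90°, cos 90°]] = [[0, -1], [1, 0]]
[[0, -1], [1, 0]] × [-9, -9]ᵀ = [9, -9]ᵀ
Result: (9, -9)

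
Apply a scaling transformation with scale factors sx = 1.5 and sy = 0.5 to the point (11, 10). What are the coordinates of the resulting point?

Scaling matrix:
[[1.50, 0], [0, 0.50]]
Result: (11 × 1.5, 10 × 0.5) = (16.5, 5)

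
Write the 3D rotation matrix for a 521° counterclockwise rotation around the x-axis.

Rotation matrix for counterclockwise 521° around x-axis:
cos(521°) = -0.9455, sin(521°) = 0.3256
Result: [[1, 0, 0], [0, -0.9455, -0.3256], [0, 0.3256, -0.9455]]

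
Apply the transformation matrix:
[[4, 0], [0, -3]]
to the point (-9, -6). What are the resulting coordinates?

Matrix multiplication:
[[4, 0], [0, -3]] × [-9, -6]ᵀ
= [(4)(-9) + (0)(-6), (0)(-9) + (-3)(-6)]ᵀ
= [-36, 18]ᵀ
Result: (-36, 18)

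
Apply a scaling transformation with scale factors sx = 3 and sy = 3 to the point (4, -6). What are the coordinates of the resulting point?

Scaling matrix:
[[3, 0], [0, 3]]
Result: (4 × 3, -6 × 3) = (12, -18)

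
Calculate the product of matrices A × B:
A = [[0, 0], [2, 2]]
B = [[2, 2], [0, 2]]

Matrix multiplication:
C[0][0] = 0×2 + 0×0 = 0
C[0][1] = 0×2 + 0×2 = 0
C[1][0] = 2×2 + 2×0 = 4
C[1][1] = 2×2 + 2×2 = 8
Result: [[0, 0], [4, 8]]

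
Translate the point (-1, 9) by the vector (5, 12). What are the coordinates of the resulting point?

Translation by (5, 12) (homogeneous matrix [[1, 0, 5], [0, 1, 12], [0, 0, 1]]):
x' = -1 + 5 = 4
y' = 9 + 12 = 21
Result: (4, 21)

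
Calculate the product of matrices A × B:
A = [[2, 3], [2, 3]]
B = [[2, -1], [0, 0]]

Matrix multiplication:
C[0][0] = 2×2 + 3×0 = 4
C[0][1] = 2×-1 + 3×0 = -2
C[1][0] = 2×2 + 3×0 = 4
C[1][1] = 2×-1 + 3×0 = -2
Result: [[4, -2], [4, -2]]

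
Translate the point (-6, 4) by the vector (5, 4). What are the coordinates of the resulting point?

Translation by (5, 4) (homogeneous matrix [[1, 0, 5], [0, 1, 4], [0, 0, 1]]):
x' = -6 + 5 = -1
y' = 4 + 4 = 8
Result: (-1, 8)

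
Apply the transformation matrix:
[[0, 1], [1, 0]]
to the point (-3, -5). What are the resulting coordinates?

Matrix multiplication:
[[0, 1], [1, 0]] × [-3, -5]ᵀ
= [(0)(-3) + (1)(-5), (1)(-3) + (0)(-5)]ᵀ
= [-5, -3]ᵀ
Result: (-5, -3)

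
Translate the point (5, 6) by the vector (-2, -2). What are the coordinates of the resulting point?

Translation by (-2, -2) (homogeneous matrix [[1, 0, -2], [0, 1, -2], [0, 0, 1]]):
x' = 5 + -2 = 3
y' = 6 + -2 = 4
Result: (3, 4)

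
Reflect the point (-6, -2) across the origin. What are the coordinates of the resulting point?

Reflection across origin: (-6, -2) → (6, 2)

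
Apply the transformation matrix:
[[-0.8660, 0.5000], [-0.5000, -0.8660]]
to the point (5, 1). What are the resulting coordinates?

Matrix multiplication:
[[-0.8660, 0.5000], [-0.5000, -0.8660]] × [5, 1]ᵀ
= [(-0.8660)(5) + (0.5000)(1), (-0.5000)(5) + (-0.8660)(1)]ᵀ
= [-3.8300, -3.3660]ᵀ
Result: (-3.8300, -3.3660)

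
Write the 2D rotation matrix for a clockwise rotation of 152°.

Rotation matrix formula: [[cos θ, -sin θ], [sin θ, cos θ]]
A clockwise rotation by 152° is equivalent to a counterclockwise rotation by -152°.
For θ = -152°:
cos(-152°) = -0.8829
sin(-152°) = -0.4695
Result: [[-0.8829, 0.4695], [-0.4695, -0.8829]]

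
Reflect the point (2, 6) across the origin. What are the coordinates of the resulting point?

Reflection across origin: (2, 6) → (-2, -6)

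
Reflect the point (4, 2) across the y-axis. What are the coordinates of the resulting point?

Reflection across y-axis: (4, 2) → (-4, 2)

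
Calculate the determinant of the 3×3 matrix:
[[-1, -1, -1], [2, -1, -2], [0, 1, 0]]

Expansion along first row:
det = -1·det([[-1,-2],[1,0]]) - -1·det([[2,-2],[0,0]]) + -1·det([[2,-1],[0,1]])
    = -1·(-1·0 - -2·1) - -1·(2·0 - -2·0) + -1·(2·1 - -1·0)
    = -1·2 - -1·0 + -1·2
    = -2 + 0 + -2 = -4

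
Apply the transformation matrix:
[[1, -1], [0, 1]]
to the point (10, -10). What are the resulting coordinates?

Matrix multiplication:
[[1, -1], [0, 1]] × [10, -10]ᵀ
= [(1)(10) + (-1)(-10), (0)(10) + (1)(-10)]ᵀ
= [20, -10]ᵀ
Result: (20, -10)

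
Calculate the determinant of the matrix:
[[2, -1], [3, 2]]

For a 2×2 matrix [[a, b], [c, d]], det = ad - bc
det = (2)(2) - (-1)(3) = 4 - -3 = 7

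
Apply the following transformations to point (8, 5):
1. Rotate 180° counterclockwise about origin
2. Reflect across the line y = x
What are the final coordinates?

Step 1: Rotate 180° → (-8, -5)
Step 2: Reflect across line y = x → (-5, -8)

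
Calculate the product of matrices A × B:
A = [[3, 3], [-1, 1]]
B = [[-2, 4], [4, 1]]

Matrix multiplication:
C[0][0] = 3×-2 + 3×4 = 6
C[0][1] = 3×4 + 3×1 = 15
C[1][0] = -1×-2 + 1×4 = 6
C[1][1] = -1×4 + 1×1 = -3
Result: [[6, 15], [6, -3]]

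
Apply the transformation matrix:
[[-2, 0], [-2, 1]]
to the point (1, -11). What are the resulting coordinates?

Matrix multiplication:
[[-2, 0], [-2, 1]] × [1, -11]ᵀ
= [(-2)(1) + (0)(-11), (-2)(1) + (1)(-11)]ᵀ
= [-2, -13]ᵀ
Result: (-2, -13)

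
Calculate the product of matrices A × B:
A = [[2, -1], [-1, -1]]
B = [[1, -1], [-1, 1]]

Matrix multiplication:
C[0][0] = 2×1 + -1×-1 = 3
C[0][1] = 2×-1 + -1×1 = -3
C[1][0] = -1×1 + -1×-1 = 0
C[1][1] = -1×-1 + -1×1 = 0
Result: [[3, -3], [0, 0]]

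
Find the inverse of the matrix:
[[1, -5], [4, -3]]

For [[a,b],[c,d]], inverse = (1/det)·[[d,-b],[-c,a]]
det = (1)(-3) - (-5)(4) = -3 - -20 = 17
Inverse = (1/17)·[[-3, 5], [-4, 1]]
= [[-3/17, 5/17], [-4/17, 1/17]]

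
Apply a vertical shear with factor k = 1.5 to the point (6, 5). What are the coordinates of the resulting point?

Shear matrix for vertical shear with factor k = 1.5:
[[1, 0], [1.50, 1]]
Result: (6, 5) → (6, 14)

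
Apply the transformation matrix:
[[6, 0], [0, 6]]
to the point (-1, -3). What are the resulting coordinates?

Matrix multiplication:
[[6, 0], [0, 6]] × [-1, -3]ᵀ
= [(6)(-1) + (0)(-3), (0)(-1) + (6)(-3)]ᵀ
= [-6, -18]ᵀ
Result: (-6, -18)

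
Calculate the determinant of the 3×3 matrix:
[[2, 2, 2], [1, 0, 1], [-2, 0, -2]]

Expansion along first row:
det = 2·det([[0,1],[0,-2]]) - 2·det([[1,1],[-2,-2]]) + 2·det([[1,0],[-2,0]])
    = 2·(0·-2 - 1·0) - 2·(1·-2 - 1·-2) + 2·(1·0 - 0·-2)
    = 2·0 - 2·0 + 2·0
    = 0 + 0 + 0 = 0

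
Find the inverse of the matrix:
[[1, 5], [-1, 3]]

For [[a,b],[c,d]], inverse = (1/det)·[[d,-b],[-c,a]]
det = (1)(3) - (5)(-1) = 3 - -5 = 8
Inverse = (1/8)·[[3, -5], [1, 1]]
= [[3/8, -5/8], [1/8, 1/8]]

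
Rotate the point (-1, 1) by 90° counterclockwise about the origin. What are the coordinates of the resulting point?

Rotation matrix for 90°: [[cos 90°, -sin 90°], [sin 90°, cos 90°]] = [[0, -1], [1, 0]]
[[0, -1], [1, 0]] × [-1, 1]ᵀ = [-1, -1]ᵀ
Result: (-1, -1)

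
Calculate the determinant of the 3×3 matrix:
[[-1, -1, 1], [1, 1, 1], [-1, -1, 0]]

Expansion along first row:
det = -1·det([[1,1],[-1,0]]) - -1·det([[1,1],[-1,0]]) + 1·det([[1,1],[-1,-1]])
    = -1·(1·0 - 1·-1) - -1·(1·0 - 1·-1) + 1·(1·-1 - 1·-1)
    = -1·1 - -1·1 + 1·0
    = -1 + 1 + 0 = 0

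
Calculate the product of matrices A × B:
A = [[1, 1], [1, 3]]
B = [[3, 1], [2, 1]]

Matrix multiplication:
C[0][0] = 1×3 + 1×2 = 5
C[0][1] = 1×1 + 1×1 = 2
C[1][0] = 1×3 + 3×2 = 9
C[1][1] = 1×1 + 3×1 = 4
Result: [[5, 2], [9, 4]]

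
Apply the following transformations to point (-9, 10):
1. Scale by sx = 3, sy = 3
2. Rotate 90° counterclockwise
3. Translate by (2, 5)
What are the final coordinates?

Step 1: Scale → (-27, 30)
Step 2: Rotate 90° → (-30, -27)
Step 3: Translate → (-28, -22)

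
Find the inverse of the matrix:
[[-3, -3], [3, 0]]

For [[a,b],[c,d]], inverse = (1/det)·[[d,-b],[-c,a]]
det = (-3)(0) - (-3)(3) = 0 - -9 = 9
Inverse = (1/9)·[[0, 3], [-3, -3]]
= [[0, 1/3], [-1/3, -1/3]]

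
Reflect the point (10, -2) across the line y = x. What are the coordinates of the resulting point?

Reflection across line y = x: (10, -2) → (-2, 10)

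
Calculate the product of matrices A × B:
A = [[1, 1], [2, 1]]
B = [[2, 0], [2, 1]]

Matrix multiplication:
C[0][0] = 1×2 + 1×2 = 4
C[0][1] = 1×0 + 1×1 = 1
C[1][0] = 2×2 + 1×2 = 6
C[1][1] = 2×0 + 1×1 = 1
Result: [[4, 1], [6, 1]]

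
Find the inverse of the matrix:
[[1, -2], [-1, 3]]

For [[a,b],[c,d]], inverse = (1/det)·[[d,-b],[-c,a]]
det = (1)(3) - (-2)(-1) = 3 - 2 = 1
Inverse = [[3, 2], [1, 1]]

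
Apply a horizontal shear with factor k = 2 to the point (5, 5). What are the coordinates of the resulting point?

Shear matrix for horizontal shear with factor k = 2:
[[1, 2], [0, 1]]
Result: (5, 5) → (15, 5)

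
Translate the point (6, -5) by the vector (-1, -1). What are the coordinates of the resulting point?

Translation by (-1, -1) (homogeneous matrix [[1, 0, -1], [0, 1, -1], [0, 0, 1]]):
x' = 6 + -1 = 5
y' = -5 + -1 = -6
Result: (5, -6)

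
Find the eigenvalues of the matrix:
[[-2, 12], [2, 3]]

Characteristic equation: det(A - λI) = 0
λ² - (trace)λ + (det) = 0
trace = -2 + 3 = 1, det = (-2)(3) - (12)(2) = -30
λ² - (1)λ + (-30) = 0
λ = (1 ± √((1)² - 4·(-30))) / 2 = (1 ± √121) / 2
Solving: λ = -5, 6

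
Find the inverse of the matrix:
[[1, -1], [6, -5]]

For [[a,b],[c,d]], inverse = (1/det)·[[d,-b],[-c,a]]
det = (1)(-5) - (-1)(6) = -5 - -6 = 1
Inverse = [[-5, 1], [-6, 1]]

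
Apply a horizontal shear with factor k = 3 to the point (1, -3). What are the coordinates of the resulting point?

Shear matrix for horizontal shear with factor k = 3:
[[1, 3], [0, 1]]
Result: (1, -3) → (-8, -3)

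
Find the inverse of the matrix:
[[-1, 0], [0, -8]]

For [[a,b],[c,d]], inverse = (1/det)·[[d,-b],[-c,a]]
det = (-1)(-8) - (0)(0) = 8 - 0 = 8
Inverse = (1/8)·[[-8, 0], [0, -1]]
= [[-1, 0], [0, -1/8]]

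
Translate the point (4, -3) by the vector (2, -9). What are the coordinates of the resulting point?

Translation by (2, -9) (homogeneous matrix [[1, 0, 2], [0, 1, -9], [0, 0, 1]]):
x' = 4 + 2 = 6
y' = -3 + -9 = -12
Result: (6, -12)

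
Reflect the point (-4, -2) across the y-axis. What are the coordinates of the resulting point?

Reflection across y-axis: (-4, -2) → (4, -2)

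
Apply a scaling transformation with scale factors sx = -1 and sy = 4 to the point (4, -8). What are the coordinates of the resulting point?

Scaling matrix:
[[-1, 0], [0, 4]]
Result: (4 × -1, -8 × 4) = (-4, -32)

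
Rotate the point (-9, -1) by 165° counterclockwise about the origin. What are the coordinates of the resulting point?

Rotation matrix for 165°: [[cos 165°, -sin 165°], [sin 165°, cos 165°]] ≈ [[-0.965926, -0.258819], [0.258819, -0.965926]]
[[-0.965926, -0.258819], [0.258819, -0.965926]] × [-9, -1]ᵀ ≈ [8.9522, -1.3634]ᵀ
Result: (8.9522, -1.3634)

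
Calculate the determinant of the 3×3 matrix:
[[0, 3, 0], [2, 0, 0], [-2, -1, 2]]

Expansion along first row:
det = 0·det([[0,0],[-1,2]]) - 3·det([[2,0],[-2,2]]) + 0·det([[2,0],[-2,-1]])
    = 0·(0·2 - 0·-1) - 3·(2·2 - 0·-2) + 0·(2·-1 - 0·-2)
    = 0·0 - 3·4 + 0·-2
    = 0 + -12 + 0 = -12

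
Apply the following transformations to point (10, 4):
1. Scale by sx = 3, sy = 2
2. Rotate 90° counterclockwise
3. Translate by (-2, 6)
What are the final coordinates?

Step 1: Scale → (30, 8)
Step 2: Rotate 90° → (-8, 30)
Step 3: Translate → (-10, 36)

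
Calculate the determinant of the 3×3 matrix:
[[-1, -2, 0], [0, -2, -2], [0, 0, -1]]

Expansion along first row:
det = -1·det([[-2,-2],[0,-1]]) - -2·det([[0,-2],[0,-1]]) + 0·det([[0,-2],[0,0]])
    = -1·(-2·-1 - -2·0) - -2·(0·-1 - -2·0) + 0·(0·0 - -2·0)
    = -1·2 - -2·0 + 0·0
    = -2 + 0 + 0 = -2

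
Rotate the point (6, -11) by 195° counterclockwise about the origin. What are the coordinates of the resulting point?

Rotation matrix for 195°: [[cos 195°, -sin 195°], [sin 195°, cos 195°]] ≈ [[-0.965926, 0.258819], [-0.258819, -0.965926]]
[[-0.965926, 0.258819], [-0.258819, -0.965926]] × [6, -11]ᵀ ≈ [-8.6426, 9.0723]ᵀ
Result: (-8.6426, 9.0723)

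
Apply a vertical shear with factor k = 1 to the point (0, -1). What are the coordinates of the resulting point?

Shear matrix for vertical shear with factor k = 1:
[[1, 0], [1, 1]]
Result: (0, -1) → (0, -1)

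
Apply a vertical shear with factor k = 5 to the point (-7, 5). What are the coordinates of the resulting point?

Shear matrix for vertical shear with factor k = 5:
[[1, 0], [5, 1]]
Result: (-7, 5) → (-7, -30)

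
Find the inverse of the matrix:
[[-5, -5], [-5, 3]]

For [[a,b],[c,d]], inverse = (1/det)·[[d,-b],[-c,a]]
det = (-5)(3) - (-5)(-5) = -15 - 25 = -40
Inverse = (1/-40)·[[3, 5], [5, -5]]
= [[-3/40, -1/8], [-1/8, 1/8]]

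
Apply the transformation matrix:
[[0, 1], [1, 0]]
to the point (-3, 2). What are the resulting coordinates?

Matrix multiplication:
[[0, 1], [1, 0]] × [-3, 2]ᵀ
= [(0)(-3) + (1)(2), (1)(-3) + (0)(2)]ᵀ
= [2, -3]ᵀ
Result: (2, -3)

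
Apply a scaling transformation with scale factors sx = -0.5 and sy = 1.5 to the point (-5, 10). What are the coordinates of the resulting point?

Scaling matrix:
[[-0.50, 0], [0, 1.50]]
Result: (-5 × -0.5, 10 × 1.5) = (2.5, 15)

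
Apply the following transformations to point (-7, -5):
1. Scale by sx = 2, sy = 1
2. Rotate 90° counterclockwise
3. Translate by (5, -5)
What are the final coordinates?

Step 1: Scale → (-14, -5)
Step 2: Rotate 90° → (5, -14)
Step 3: Translate → (10, -19)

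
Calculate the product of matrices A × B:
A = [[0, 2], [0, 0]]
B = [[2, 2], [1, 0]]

Matrix multiplication:
C[0][0] = 0×2 + 2×1 = 2
C[0][1] = 0×2 + 2×0 = 0
C[1][0] = 0×2 + 0×1 = 0
C[1][1] = 0×2 + 0×0 = 0
Result: [[2, 0], [0, 0]]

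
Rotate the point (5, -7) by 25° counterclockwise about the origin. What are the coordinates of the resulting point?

Rotation matrix for 25°: [[cos 25°, -sin 25°], [sin 25°, cos 25°]] ≈ [[0.906308, -0.422618], [0.422618, 0.906308]]
[[0.906308, -0.422618], [0.422618, 0.906308]] × [5, -7]ᵀ ≈ [7.4899, -4.2311]ᵀ
Result: (7.4899, -4.2311)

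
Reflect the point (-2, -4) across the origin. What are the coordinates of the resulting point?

Reflection across origin: (-2, -4) → (2, 4)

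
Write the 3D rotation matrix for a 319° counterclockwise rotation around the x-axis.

Rotation matrix for counterclockwise 319° around x-axis:
cos(319°) = 0.7547, sin(319°) = -0.6561
Result: [[1, 0, 0], [0, 0.7547, 0.6561], [0, -0.6561, 0.7547]]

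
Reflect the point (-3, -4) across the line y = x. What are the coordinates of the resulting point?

Reflection across line y = x: (-3, -4) → (-4, -3)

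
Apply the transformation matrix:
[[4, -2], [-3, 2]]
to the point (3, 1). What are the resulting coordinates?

Matrix multiplication:
[[4, -2], [-3, 2]] × [3, 1]ᵀ
= [(4)(3) + (-2)(1), (-3)(3) + (2)(1)]ᵀ
= [10, -7]ᵀ
Result: (10, -7)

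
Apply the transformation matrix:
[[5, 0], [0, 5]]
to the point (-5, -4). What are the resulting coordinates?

Matrix multiplication:
[[5, 0], [0, 5]] × [-5, -4]ᵀ
= [(5)(-5) + (0)(-4), (0)(-5) + (5)(-4)]ᵀ
= [-25, -20]ᵀ
Result: (-25, -20)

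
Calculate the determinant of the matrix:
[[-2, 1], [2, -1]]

For a 2×2 matrix [[a, b], [c, d]], det = ad - bc
det = (-2)(-1) - (1)(2) = 2 - 2 = 0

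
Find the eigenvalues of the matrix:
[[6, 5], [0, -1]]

Characteristic equation: det(A - λI) = 0
λ² - (trace)λ + (det) = 0
trace = 6 + -1 = 5, det = (6)(-1) - (5)(0) = -6
λ² - (5)λ + (-6) = 0
λ = (5 ± √((5)² - 4·(-6))) / 2 = (5 ± √49) / 2
Solving: λ = -1, 6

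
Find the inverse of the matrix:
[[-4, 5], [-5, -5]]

For [[a,b],[c,d]], inverse = (1/det)·[[d,-b],[-c,a]]
det = (-4)(-5) - (5)(-5) = 20 - -25 = 45
Inverse = (1/45)·[[-5, -5], [5, -4]]
= [[-1/9, -1/9], [1/9, -4/45]]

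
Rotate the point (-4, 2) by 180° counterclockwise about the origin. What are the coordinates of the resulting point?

Rotation matrix for 180°: [[cos 180°, -sin 180°], [sin 180°, cos 180°]] = [[-1, 0], [0, -1]]
[[-1, 0], [0, -1]] × [-4, 2]ᵀ = [4, -2]ᵀ
Result: (4, -2)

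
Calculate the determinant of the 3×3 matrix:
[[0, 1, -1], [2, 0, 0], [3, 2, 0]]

Expansion along first row:
det = 0·det([[0,0],[2,0]]) - 1·det([[2,0],[3,0]]) + -1·det([[2,0],[3,2]])
    = 0·(0·0 - 0·2) - 1·(2·0 - 0·3) + -1·(2·2 - 0·3)
    = 0·0 - 1·0 + -1·4
    = 0 + 0 + -4 = -4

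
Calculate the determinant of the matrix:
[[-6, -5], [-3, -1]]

For a 2×2 matrix [[a, b], [c, d]], det = ad - bc
det = (-6)(-1) - (-5)(-3) = 6 - 15 = -9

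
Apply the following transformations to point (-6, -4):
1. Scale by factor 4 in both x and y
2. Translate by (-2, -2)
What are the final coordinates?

Step 1: Scale (-6, -4) by 4 → (-24, -16)
Step 2: Translate by (-2, -2) → (-26, -18)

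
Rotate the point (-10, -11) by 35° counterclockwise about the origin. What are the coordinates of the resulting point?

Rotation matrix for 35°: [[cos 35°, -sin 35°], [sin 35°, cos 35°]] ≈ [[0.819152, -0.573576], [0.573576, 0.819152]]
[[0.819152, -0.573576], [0.573576, 0.819152]] × [-10, -11]ᵀ ≈ [-1.8822, -14.7464]ᵀ
Result: (-1.8822, -14.7464)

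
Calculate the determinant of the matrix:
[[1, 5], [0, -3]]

For a 2×2 matrix [[a, b], [c, d]], det = ad - bc
det = (1)(-3) - (5)(0) = -3 - 0 = -3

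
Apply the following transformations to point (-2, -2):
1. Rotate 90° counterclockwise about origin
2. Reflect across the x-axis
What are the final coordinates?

Step 1: Rotate 90° → (2, -2)
Step 2: Reflect across x-axis → (2, 2)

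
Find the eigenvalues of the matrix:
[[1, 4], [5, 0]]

Characteristic equation: det(A - λI) = 0
λ² - (trace)λ + (det) = 0
trace = 1 + 0 = 1, det = (1)(0) - (4)(5) = -20
λ² - (1)λ + (-20) = 0
λ = (1 ± √((1)² - 4·(-20))) / 2 = (1 ± √81) / 2
Solving: λ = -4, 5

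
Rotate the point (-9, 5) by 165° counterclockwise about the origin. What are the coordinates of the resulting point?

Rotation matrix for 165°: [[cos 165°, -sin 165°], [sin 165°, cos 165°]] ≈ [[-0.965926, -0.258819], [0.258819, -0.965926]]
[[-0.965926, -0.258819], [0.258819, -0.965926]] × [-9, 5]ᵀ ≈ [7.3992, -7.1590]ᵀ
Result: (7.3992, -7.1590)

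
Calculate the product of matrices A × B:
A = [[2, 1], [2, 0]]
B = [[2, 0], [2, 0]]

Matrix multiplication:
C[0][0] = 2×2 + 1×2 = 6
C[0][1] = 2×0 + 1×0 = 0
C[1][0] = 2×2 + 0×2 = 4
C[1][1] = 2×0 + 0×0 = 0
Result: [[6, 0], [4, 0]]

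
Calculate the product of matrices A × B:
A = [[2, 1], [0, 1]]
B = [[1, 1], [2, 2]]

Matrix multiplication:
C[0][0] = 2×1 + 1×2 = 4
C[0][1] = 2×1 + 1×2 = 4
C[1][0] = 0×1 + 1×2 = 2
C[1][1] = 0×1 + 1×2 = 2
Result: [[4, 4], [2, 2]]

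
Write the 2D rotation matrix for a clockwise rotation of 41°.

Rotation matrix formula: [[cos θ, -sin θ], [sin θ, cos θ]]
A clockwise rotation by 41° is equivalent to a counterclockwise rotation by -41°.
For θ = -41°:
cos(-41°) = 0.7547
sin(-41°) = -0.6561
Result: [[0.7547, 0.6561], [-0.6561, 0.7547]]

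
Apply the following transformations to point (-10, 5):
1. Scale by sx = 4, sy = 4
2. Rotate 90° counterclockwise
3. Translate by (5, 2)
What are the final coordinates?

Step 1: Scale → (-40, 20)
Step 2: Rotate 90° → (-20, -40)
Step 3: Translate → (-15, -38)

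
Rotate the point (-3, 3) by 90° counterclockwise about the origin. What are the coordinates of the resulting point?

Rotation matrix for 90°: [[cos 90°, -sin 90°], [sin 90°, cos 90°]] = [[0, -1], [1, 0]]
[[0, -1], [1, 0]] × [-3, 3]ᵀ = [-3, -3]ᵀ
Result: (-3, -3)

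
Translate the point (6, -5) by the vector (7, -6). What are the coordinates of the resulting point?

Translation by (7, -6) (homogeneous matrix [[1, 0, 7], [0, 1, -6], [0, 0, 1]]):
x' = 6 + 7 = 13
y' = -5 + -6 = -11
Result: (13, -11)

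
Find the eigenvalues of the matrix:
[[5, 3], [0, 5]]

Characteristic equation: det(A - λI) = 0
λ² - (trace)λ + (det) = 0
trace = 5 + 5 = 10, det = (5)(5) - (3)(0) = 25
λ² - (10)λ + (25) = 0
λ = (10 ± √((10)² - 4·(25))) / 2 = (10 ± √0) / 2
Solving: λ = 5, 5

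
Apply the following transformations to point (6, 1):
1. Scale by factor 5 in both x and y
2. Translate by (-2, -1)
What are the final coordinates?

Step 1: Scale (6, 1) by 5 → (30, 5)
Step 2: Translate by (-2, -1) → (28, 4)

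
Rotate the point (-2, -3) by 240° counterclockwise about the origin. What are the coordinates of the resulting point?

Rotation matrix for 240°: [[cos 240°, -sin 240°], [sin 240°, cos 240°]] ≈ [[-0.500000, 0.866025], [-0.866025, -0.500000]]
[[-0.500000, 0.866025], [-0.866025, -0.500000]] × [-2, -3]ᵀ ≈ [-1.5981, 3.2321]ᵀ
Result: (-1.5981, 3.2321)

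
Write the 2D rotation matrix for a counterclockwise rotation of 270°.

Rotation matrix formula: [[cos θ, -sin θ], [sin θ, cos θ]]
For θ = 270°:
cos(270°) = 0
sin(270°) = -1
Result: [[0, 1], [-1, 0]]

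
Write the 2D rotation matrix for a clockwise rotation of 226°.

Rotation matrix formula: [[cos θ, -sin θ], [sin θ, cos θ]]
A clockwise rotation by 226° is equivalent to a counterclockwise rotation by -226°.
For θ = -226°:
cos(-226°) = -0.6947
sin(-226°) = 0.7193
Result: [[-0.6947, -0.7193], [0.7193, -0.6947]]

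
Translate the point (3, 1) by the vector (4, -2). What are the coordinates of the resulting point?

Translation by (4, -2) (homogeneous matrix [[1, 0, 4], [0, 1, -2], [0, 0, 1]]):
x' = 3 + 4 = 7
y' = 1 + -2 = -1
Result: (7, -1)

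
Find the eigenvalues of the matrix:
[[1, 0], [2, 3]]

Characteristic equation: det(A - λI) = 0
λ² - (trace)λ + (det) = 0
trace = 1 + 3 = 4, det = (1)(3) - (0)(2) = 3
λ² - (4)λ + (3) = 0
λ = (4 ± √((4)² - 4·(3))) / 2 = (4 ± √4) / 2
Solving: λ = 1, 3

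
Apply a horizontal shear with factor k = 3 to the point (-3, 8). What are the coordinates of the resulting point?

Shear matrix for horizontal shear with factor k = 3:
[[1, 3], [0, 1]]
Result: (-3, 8) → (21, 8)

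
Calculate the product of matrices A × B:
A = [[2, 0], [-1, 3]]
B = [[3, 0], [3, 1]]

Matrix multiplication:
C[0][0] = 2×3 + 0×3 = 6
C[0][1] = 2×0 + 0×1 = 0
C[1][0] = -1×3 + 3×3 = 6
C[1][1] = -1×0 + 3×1 = 3
Result: [[6, 0], [6, 3]]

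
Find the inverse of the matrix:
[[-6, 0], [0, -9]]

For [[a,b],[c,d]], inverse = (1/det)·[[d,-b],[-c,a]]
det = (-6)(-9) - (0)(0) = 54 - 0 = 54
Inverse = (1/54)·[[-9, 0], [0, -6]]
= [[-1/6, 0], [0, -1/9]]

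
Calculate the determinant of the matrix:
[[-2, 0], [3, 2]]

For a 2×2 matrix [[a, b], [c, d]], det = ad - bc
det = (-2)(2) - (0)(3) = -4 - 0 = -4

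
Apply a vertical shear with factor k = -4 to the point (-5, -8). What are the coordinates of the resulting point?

Shear matrix for vertical shear with factor k = -4:
[[1, 0], [-4, 1]]
Result: (-5, -8) → (-5, 12)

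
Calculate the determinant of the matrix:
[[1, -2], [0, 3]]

For a 2×2 matrix [[a, b], [c, d]], det = ad - bc
det = (1)(3) - (-2)(0) = 3 - 0 = 3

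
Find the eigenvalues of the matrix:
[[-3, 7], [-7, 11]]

Characteristic equation: det(A - λI) = 0
λ² - (trace)λ + (det) = 0
trace = -3 + 11 = 8, det = (-3)(11) - (7)(-7) = 16
λ² - (8)λ + (16) = 0
λ = (8 ± √((8)² - 4·(16))) / 2 = (8 ± √0) / 2
Solving: λ = 4, 4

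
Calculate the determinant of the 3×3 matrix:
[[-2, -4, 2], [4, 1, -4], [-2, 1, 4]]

Expansion along first row:
det = -2·det([[1,-4],[1,4]]) - -4·det([[4,-4],[-2,4]]) + 2·det([[4,1],[-2,1]])
    = -2·(1·4 - -4·1) - -4·(4·4 - -4·-2) + 2·(4·1 - 1·-2)
    = -2·8 - -4·8 + 2·6
    = -16 + 32 + 12 = 28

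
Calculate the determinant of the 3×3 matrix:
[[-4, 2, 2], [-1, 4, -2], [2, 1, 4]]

Expansion along first row:
det = -4·det([[4,-2],[1,4]]) - 2·det([[-1,-2],[2,4]]) + 2·det([[-1,4],[2,1]])
    = -4·(4·4 - -2·1) - 2·(-1·4 - -2·2) + 2·(-1·1 - 4·2)
    = -4·18 - 2·0 + 2·-9
    = -72 + 0 + -18 = -90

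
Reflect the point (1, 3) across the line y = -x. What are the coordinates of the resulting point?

Reflection across line y = -x: (1, 3) → (-3, -1)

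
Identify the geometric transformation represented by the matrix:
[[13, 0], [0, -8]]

This matrix represents: non-uniform scaling by sx = 13, sy = -8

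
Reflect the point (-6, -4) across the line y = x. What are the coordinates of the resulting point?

Reflection across line y = x: (-6, -4) → (-4, -6)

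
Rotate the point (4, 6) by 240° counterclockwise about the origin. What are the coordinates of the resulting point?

Rotation matrix for 240°: [[cos 240°, -sin 240°], [sin 240°, cos 240°]] ≈ [[-0.500000, 0.866025], [-0.866025, -0.500000]]
[[-0.500000, 0.866025], [-0.866025, -0.500000]] × [4, 6]ᵀ ≈ [3.1962, -6.4641]ᵀ
Result: (3.1962, -6.4641)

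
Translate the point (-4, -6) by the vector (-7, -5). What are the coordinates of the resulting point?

Translation by (-7, -5) (homogeneous matrix [[1, 0, -7], [0, 1, -5], [0, 0, 1]]):
x' = -4 + -7 = -11
y' = -6 + -5 = -11
Result: (-11, -11)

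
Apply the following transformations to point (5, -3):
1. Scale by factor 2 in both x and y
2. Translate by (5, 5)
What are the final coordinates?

Step 1: Scale (5, -3) by 2 → (10, -6)
Step 2: Translate by (5, 5) → (15, -1)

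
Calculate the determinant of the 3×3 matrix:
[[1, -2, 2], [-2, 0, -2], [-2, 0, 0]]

Expansion along first row:
det = 1·det([[0,-2],[0,0]]) - -2·det([[-2,-2],[-2,0]]) + 2·det([[-2,0],[-2,0]])
    = 1·(0·0 - -2·0) - -2·(-2·0 - -2·-2) + 2·(-2·0 - 0·-2)
    = 1·0 - -2·-4 + 2·0
    = 0 + -8 + 0 = -8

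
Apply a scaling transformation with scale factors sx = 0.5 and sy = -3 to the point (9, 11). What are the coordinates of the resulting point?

Scaling matrix:
[[0.50, 0], [0, -3]]
Result: (9 × 0.5, 11 × -3) = (4.5, -33)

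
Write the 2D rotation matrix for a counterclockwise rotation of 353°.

Rotation matrix formula: [[cos θ, -sin θ], [sin θ, cos θ]]
For θ = 353°:
cos(353°) = 0.9925
sin(353°) = -0.1219
Result: [[0.9925, 0.1219], [-0.1219, 0.9925]]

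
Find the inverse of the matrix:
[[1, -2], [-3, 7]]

For [[a,b],[c,d]], inverse = (1/det)·[[d,-b],[-c,a]]
det = (1)(7) - (-2)(-3) = 7 - 6 = 1
Inverse = [[7, 2], [3, 1]]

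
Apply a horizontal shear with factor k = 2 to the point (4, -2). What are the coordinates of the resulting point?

Shear matrix for horizontal shear with factor k = 2:
[[1, 2], [0, 1]]
Result: (4, -2) → (0, -2)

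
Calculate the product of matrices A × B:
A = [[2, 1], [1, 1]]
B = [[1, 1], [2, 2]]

Matrix multiplication:
C[0][0] = 2×1 + 1×2 = 4
C[0][1] = 2×1 + 1×2 = 4
C[1][0] = 1×1 + 1×2 = 3
C[1][1] = 1×1 + 1×2 = 3
Result: [[4, 4], [3, 3]]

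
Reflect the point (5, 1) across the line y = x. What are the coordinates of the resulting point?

Reflection across line y = x: (5, 1) → (1, 5)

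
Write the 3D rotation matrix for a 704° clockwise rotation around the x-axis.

Rotation matrix for clockwise 704° around x-axis:
A clockwise rotation by 704° is a counterclockwise rotation by -704°.
cos(-704°) = 0.9613, sin(-704°) = 0.2756
Result: [[1, 0, 0], [0, 0.9613, -0.2756], [0, 0.2756, 0.9613]]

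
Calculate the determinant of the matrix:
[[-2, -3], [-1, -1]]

For a 2×2 matrix [[a, b], [c, d]], det = ad - bc
det = (-2)(-1) - (-3)(-1) = 2 - 3 = -1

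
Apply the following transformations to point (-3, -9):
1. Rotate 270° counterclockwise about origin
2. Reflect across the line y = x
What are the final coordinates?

Step 1: Rotate 270° → (-9, 3)
Step 2: Reflect across line y = x → (3, -9)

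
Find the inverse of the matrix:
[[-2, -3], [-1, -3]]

For [[a,b],[c,d]], inverse = (1/det)·[[d,-b],[-c,a]]
det = (-2)(-3) - (-3)(-1) = 6 - 3 = 3
Inverse = (1/3)·[[-3, 3], [1, -2]]
= [[-1, 1], [1/3, -2/3]]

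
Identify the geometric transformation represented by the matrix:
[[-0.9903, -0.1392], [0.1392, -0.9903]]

This matrix represents: rotation by 172° counterclockwise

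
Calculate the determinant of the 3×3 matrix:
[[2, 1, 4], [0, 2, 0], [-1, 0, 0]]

Expansion along first row:
det = 2·det([[2,0],[0,0]]) - 1·det([[0,0],[-1,0]]) + 4·det([[0,2],[-1,0]])
    = 2·(2·0 - 0·0) - 1·(0·0 - 0·-1) + 4·(0·0 - 2·-1)
    = 2·0 - 1·0 + 4·2
    = 0 + 0 + 8 = 8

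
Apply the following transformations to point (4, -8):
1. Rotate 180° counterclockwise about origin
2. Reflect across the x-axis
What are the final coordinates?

Step 1: Rotate 180° → (-4, 8)
Step 2: Reflect across x-axis → (-4, -8)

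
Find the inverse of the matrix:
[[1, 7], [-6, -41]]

For [[a,b],[c,d]], inverse = (1/det)·[[d,-b],[-c,a]]
det = (1)(-41) - (7)(-6) = -41 - -42 = 1
Inverse = [[-41, -7], [6, 1]]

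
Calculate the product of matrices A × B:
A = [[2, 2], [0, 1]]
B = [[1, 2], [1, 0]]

Matrix multiplication:
C[0][0] = 2×1 + 2×1 = 4
C[0][1] = 2×2 + 2×0 = 4
C[1][0] = 0×1 + 1×1 = 1
C[1][1] = 0×2 + 1×0 = 0
Result: [[4, 4], [1, 0]]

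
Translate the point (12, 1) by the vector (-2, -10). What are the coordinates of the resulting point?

Translation by (-2, -10) (homogeneous matrix [[1, 0, -2], [0, 1, -10], [0, 0, 1]]):
x' = 12 + -2 = 10
y' = 1 + -10 = -9
Result: (10, -9)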